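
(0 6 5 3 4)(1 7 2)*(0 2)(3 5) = (0 6 3 4 2 1 7)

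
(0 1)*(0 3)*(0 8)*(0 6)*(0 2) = (0 1 3 8 6 2)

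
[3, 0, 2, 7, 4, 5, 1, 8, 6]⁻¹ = [1, 6, 2, 0, 4, 5, 8, 3, 7]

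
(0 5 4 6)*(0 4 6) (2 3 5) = (0 2 3 5 6 4) 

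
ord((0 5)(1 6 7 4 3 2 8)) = 14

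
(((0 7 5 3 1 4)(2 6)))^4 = (0 1 5)(3 7 4)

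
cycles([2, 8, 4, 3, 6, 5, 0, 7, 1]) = (0 2 4 6)(1 8)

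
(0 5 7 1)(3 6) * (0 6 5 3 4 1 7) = (0 3 5)(1 6 4)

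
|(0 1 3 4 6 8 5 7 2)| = 9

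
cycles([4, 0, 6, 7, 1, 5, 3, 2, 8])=(0 4 1)(2 6 3 7)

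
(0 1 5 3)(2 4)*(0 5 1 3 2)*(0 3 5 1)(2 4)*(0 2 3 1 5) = (1 2 3 5 4)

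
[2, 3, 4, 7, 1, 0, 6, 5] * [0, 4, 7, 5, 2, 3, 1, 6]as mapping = [0→7, 1→5, 2→2, 3→6, 4→4, 5→0, 6→1, 7→3]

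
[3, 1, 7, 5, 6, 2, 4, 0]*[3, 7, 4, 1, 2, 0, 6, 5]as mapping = [0→1, 1→7, 2→5, 3→0, 4→6, 5→4, 6→2, 7→3]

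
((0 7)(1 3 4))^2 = (1 4 3)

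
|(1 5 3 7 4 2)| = 6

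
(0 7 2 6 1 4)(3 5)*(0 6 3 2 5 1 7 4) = (0 4 6 7 5 2 3 1)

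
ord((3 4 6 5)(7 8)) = 4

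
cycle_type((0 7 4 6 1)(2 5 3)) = 3.5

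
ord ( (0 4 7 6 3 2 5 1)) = 8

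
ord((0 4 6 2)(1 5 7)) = 12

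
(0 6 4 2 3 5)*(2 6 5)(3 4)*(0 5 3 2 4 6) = (0 3 4)(2 6)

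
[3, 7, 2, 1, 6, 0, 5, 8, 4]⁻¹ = [5, 3, 2, 0, 8, 6, 4, 1, 7]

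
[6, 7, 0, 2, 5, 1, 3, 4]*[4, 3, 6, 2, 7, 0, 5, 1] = [5, 1, 4, 6, 0, 3, 2, 7]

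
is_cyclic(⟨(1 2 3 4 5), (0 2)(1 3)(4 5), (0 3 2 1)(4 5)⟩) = no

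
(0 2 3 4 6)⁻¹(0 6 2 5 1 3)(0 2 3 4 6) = (0 3 5 1 4 2)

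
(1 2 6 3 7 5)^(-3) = (1 3)(2 7)(5 6)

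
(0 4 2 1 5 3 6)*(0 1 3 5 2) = (0 4)(1 2 3 6)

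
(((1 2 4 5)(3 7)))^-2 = (1 4)(2 5)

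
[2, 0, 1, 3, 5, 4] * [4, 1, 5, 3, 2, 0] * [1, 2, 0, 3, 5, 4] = [4, 5, 2, 3, 1, 0] 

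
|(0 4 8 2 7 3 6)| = 7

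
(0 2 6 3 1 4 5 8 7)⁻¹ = (0 7 8 5 4 1 3 6 2)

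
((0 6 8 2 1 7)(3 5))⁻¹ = (0 7 1 2 8 6)(3 5)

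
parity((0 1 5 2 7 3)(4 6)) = even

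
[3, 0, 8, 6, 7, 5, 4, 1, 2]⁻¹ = [1, 7, 8, 0, 6, 5, 3, 4, 2]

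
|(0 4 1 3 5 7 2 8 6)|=9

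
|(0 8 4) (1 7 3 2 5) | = 15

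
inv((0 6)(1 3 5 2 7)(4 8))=(0 6)(1 7 2 5 3)(4 8)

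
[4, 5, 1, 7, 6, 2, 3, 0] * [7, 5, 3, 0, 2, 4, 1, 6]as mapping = [0→2, 1→4, 2→5, 3→6, 4→1, 5→3, 6→0, 7→7]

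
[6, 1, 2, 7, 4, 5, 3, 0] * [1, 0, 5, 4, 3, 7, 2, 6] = [2, 0, 5, 6, 3, 7, 4, 1]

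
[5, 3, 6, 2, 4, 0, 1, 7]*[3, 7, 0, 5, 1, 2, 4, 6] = [2, 5, 4, 0, 1, 3, 7, 6]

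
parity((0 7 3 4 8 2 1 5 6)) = even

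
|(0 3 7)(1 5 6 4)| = 12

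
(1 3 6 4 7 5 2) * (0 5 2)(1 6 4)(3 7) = (0 5)(1 7 2 6)(3 4)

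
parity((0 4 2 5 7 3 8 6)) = odd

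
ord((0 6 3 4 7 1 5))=7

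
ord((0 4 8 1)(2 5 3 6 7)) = 20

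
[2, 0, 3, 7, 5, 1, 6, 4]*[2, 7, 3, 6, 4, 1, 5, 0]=[3, 2, 6, 0, 1, 7, 5, 4]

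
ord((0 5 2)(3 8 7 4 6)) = 15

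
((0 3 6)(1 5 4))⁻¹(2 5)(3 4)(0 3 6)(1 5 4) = (1 6)(2 4)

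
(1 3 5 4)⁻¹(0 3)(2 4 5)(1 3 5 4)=(0 5)(1 4 2)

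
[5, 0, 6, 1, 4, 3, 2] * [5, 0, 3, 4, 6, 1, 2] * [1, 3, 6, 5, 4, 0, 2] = [3, 0, 6, 1, 2, 4, 5]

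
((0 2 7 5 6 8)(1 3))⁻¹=(0 8 6 5 7 2)(1 3)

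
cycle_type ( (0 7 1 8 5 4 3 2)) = 8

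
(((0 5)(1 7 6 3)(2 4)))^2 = (1 6)(3 7)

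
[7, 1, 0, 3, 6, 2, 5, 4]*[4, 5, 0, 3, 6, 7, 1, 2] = [2, 5, 4, 3, 1, 0, 7, 6]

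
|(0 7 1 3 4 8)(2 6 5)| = 6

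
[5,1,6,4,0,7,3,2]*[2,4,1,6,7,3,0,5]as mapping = [0→3,1→4,2→0,3→7,4→2,5→5,6→6,7→1]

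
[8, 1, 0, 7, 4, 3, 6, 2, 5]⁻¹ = [2, 1, 7, 5, 4, 8, 6, 3, 0]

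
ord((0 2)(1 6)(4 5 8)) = 6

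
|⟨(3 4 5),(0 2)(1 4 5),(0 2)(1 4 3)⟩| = 24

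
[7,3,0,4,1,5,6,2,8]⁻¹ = [2,4,7,1,3,5,6,0,8]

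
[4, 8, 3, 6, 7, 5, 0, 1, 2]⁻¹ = [6, 7, 8, 2, 0, 5, 3, 4, 1]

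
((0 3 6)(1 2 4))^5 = (0 6 3)(1 4 2)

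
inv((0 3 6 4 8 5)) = (0 5 8 4 6 3)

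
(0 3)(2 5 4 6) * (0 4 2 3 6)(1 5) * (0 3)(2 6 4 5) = (0 4 3 5 6)(1 2)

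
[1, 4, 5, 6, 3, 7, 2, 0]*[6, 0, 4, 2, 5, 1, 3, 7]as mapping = [0→0, 1→5, 2→1, 3→3, 4→2, 5→7, 6→4, 7→6]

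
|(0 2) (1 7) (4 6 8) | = 6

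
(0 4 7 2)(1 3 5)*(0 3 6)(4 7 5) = (0 7 2 3 4 5 1 6)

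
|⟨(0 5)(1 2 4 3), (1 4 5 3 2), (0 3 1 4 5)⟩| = 360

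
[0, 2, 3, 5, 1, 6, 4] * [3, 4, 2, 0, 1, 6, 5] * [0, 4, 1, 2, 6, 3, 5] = [2, 1, 0, 5, 6, 3, 4]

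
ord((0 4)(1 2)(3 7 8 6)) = 4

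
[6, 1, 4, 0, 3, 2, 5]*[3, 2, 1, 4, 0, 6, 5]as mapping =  [0→5, 1→2, 2→0, 3→3, 4→4, 5→1, 6→6]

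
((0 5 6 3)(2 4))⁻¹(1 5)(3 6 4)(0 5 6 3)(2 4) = (0 3 2)(1 6)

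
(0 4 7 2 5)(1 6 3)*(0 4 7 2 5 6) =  (0 7 5 4 2 6 3 1)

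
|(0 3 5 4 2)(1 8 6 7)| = 20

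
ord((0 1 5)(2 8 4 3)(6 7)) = 12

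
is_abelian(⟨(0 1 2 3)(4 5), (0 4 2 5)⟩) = no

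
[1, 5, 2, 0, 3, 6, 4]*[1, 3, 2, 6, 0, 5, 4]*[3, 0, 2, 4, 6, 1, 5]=[4, 1, 2, 0, 5, 6, 3]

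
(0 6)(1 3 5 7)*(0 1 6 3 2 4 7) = (0 3 5)(1 2 4 7 6)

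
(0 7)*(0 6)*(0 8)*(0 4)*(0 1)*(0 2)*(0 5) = (0 7 6 8 4 1 2 5)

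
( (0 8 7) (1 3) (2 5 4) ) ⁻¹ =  (0 7 8) (1 3) (2 4 5) 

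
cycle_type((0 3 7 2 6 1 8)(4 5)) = 2.7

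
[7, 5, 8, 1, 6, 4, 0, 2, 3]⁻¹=[6, 3, 7, 8, 5, 1, 4, 0, 2]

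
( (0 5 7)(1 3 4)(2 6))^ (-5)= (0 5 7)(1 3 4)(2 6)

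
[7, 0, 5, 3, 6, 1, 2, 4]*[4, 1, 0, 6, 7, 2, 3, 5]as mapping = [0→5, 1→4, 2→2, 3→6, 4→3, 5→1, 6→0, 7→7]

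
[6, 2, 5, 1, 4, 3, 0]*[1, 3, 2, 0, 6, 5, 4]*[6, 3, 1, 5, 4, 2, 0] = [4, 1, 2, 5, 0, 6, 3]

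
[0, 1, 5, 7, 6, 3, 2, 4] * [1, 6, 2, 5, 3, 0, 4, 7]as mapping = [0→1, 1→6, 2→0, 3→7, 4→4, 5→5, 6→2, 7→3]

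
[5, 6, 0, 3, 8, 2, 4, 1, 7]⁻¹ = [2, 7, 5, 3, 6, 0, 1, 8, 4]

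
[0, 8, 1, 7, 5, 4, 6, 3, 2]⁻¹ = [0, 2, 8, 7, 5, 4, 6, 3, 1]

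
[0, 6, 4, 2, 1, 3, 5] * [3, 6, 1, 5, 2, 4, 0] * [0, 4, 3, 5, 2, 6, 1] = [5, 0, 3, 4, 1, 6, 2]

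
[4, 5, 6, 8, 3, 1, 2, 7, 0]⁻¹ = [8, 5, 6, 4, 0, 1, 2, 7, 3]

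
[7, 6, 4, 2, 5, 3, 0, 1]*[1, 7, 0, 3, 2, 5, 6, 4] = [4, 6, 2, 0, 5, 3, 1, 7]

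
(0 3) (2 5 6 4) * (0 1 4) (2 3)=(0 2 5 6) (1 4 3) 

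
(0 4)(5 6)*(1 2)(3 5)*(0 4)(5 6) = (1 2)(3 6)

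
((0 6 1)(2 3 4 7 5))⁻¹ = (0 1 6)(2 5 7 4 3)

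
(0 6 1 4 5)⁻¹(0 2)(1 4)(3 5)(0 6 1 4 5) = (0 3)(2 6)(4 5)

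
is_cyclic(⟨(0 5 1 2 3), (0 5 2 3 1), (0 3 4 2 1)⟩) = no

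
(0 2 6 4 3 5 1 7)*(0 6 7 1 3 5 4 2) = (2 7 6)(3 4 5)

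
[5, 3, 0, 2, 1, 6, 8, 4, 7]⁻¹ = [2, 4, 3, 1, 7, 0, 5, 8, 6]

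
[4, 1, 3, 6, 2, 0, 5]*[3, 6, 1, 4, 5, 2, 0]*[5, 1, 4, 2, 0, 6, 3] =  [6, 3, 0, 5, 1, 2, 4]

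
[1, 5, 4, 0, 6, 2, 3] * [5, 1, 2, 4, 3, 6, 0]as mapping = [0→1, 1→6, 2→3, 3→5, 4→0, 5→2, 6→4]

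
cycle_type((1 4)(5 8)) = 2^2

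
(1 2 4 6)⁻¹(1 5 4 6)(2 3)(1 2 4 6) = (1 2 5 6)(3 4)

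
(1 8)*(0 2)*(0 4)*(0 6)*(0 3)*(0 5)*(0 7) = (0 2 4 6 3 5 7) (1 8) 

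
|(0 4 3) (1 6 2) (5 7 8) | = 3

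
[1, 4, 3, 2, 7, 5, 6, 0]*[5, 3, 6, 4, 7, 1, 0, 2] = [3, 7, 4, 6, 2, 1, 0, 5]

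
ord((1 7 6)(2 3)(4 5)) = 6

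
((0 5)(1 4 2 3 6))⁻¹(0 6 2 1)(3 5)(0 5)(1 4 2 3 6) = (0 6)(1 3 4 5)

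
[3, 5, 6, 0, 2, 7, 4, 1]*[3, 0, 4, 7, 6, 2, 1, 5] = [7, 2, 1, 3, 4, 5, 6, 0]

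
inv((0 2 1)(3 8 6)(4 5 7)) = (0 1 2)(3 6 8)(4 7 5)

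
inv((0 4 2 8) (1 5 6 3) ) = (0 8 2 4) (1 3 6 5) 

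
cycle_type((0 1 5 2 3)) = 5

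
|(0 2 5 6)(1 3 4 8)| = 4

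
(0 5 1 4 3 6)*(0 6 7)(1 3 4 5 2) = (0 2 1 5 3 7)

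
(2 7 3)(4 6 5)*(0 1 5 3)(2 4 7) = (0 1 5 7)(3 4 6)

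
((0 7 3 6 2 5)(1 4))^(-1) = (0 5 2 6 3 7)(1 4)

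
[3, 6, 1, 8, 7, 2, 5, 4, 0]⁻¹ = [8, 2, 5, 0, 7, 6, 1, 4, 3]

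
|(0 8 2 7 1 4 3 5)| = 8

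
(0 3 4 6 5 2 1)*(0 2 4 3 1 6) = (0 1 2 6 5 4)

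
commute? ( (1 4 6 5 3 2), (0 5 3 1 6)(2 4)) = no: (1 4 6 5 3 2)*(0 5 3 1 6)(2 4) = (0 5 1 2 6 3 4), (0 5 3 1 6)(2 4)*(1 4 6 5 3 2) = (0 3 4 1 5 2 6)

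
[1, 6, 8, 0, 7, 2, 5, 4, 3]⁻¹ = [3, 0, 5, 8, 7, 6, 1, 4, 2]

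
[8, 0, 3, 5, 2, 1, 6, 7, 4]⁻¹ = [1, 5, 4, 2, 8, 3, 6, 7, 0]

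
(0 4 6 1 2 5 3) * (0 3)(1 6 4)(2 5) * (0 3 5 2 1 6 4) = (0 6 4)(1 2)(3 5)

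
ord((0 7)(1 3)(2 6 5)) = 6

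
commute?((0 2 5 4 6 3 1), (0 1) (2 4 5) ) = no:(0 2 5 4 6 3 1)*(0 1) (2 4 5) = (0 4 6 3), (0 1) (2 4 5)*(0 2 5 4 6 3 1) = (1 2 6 3) 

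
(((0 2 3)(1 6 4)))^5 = (0 3 2)(1 4 6)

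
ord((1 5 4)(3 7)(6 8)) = 6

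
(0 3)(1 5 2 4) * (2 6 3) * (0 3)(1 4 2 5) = (0 5 6)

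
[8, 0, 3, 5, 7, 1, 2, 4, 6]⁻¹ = [1, 5, 6, 2, 7, 3, 8, 4, 0]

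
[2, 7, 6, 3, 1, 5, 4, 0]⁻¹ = [7, 4, 0, 3, 6, 5, 2, 1]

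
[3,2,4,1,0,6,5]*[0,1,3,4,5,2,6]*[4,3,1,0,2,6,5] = [2,0,6,3,4,5,1]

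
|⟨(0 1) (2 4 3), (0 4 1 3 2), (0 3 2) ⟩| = 120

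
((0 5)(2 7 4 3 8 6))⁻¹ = (0 5)(2 6 8 3 4 7)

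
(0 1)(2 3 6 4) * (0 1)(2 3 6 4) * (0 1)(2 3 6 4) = (0 1)(2 4 6 3)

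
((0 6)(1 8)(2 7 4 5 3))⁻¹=(0 6)(1 8)(2 3 5 4 7)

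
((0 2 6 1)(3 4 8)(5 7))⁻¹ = (0 1 6 2)(3 8 4)(5 7)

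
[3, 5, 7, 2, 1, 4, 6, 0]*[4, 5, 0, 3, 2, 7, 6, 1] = [3, 7, 1, 0, 5, 2, 6, 4]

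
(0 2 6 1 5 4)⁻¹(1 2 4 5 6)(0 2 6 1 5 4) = (0 4 1 5 6)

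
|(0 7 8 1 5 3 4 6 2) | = 9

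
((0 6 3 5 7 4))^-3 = (0 5)(3 4)(6 7)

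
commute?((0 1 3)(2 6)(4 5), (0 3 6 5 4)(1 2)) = no:(0 1 3)(2 6)(4 5)*(0 3 6 5 4)(1 2) = (0 2 5)(1 6), (0 3 6 5 4)(1 2)*(0 1 3)(2 6)(4 5) = (1 6 4)(2 3)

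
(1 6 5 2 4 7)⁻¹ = (1 7 4 2 5 6)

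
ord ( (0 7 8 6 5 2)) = 6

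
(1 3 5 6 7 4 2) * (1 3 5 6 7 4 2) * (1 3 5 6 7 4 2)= (1 6 2 5 4 3 7)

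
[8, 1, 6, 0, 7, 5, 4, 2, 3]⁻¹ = [3, 1, 7, 8, 6, 5, 2, 4, 0]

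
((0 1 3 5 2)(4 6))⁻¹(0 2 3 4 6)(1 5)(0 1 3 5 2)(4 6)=(0 5 6 4 1)(2 3)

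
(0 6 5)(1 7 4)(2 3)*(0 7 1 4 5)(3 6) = (0 3 2 6)(5 7)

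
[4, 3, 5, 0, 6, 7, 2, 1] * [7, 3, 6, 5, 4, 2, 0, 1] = [4, 5, 2, 7, 0, 1, 6, 3]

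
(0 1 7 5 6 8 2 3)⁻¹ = (0 3 2 8 6 5 7 1)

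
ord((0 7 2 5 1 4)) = 6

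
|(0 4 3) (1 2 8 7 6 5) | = 6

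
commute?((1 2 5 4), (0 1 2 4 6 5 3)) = no:(1 2 5 4) * (0 1 2 4 6 5 3) = (0 1 4 2 3)(5 6), (0 1 2 4 6 5 3) * (1 2 5 4) = (0 2 1 5 3)(4 6)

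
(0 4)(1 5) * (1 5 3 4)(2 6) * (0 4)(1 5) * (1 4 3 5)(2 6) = (0 1 5 4 3)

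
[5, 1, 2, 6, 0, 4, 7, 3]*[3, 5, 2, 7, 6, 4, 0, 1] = [4, 5, 2, 0, 3, 6, 1, 7]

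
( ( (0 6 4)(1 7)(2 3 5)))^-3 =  (1 7)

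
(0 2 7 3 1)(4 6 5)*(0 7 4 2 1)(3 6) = (0 1 7 6 5 2 4 3)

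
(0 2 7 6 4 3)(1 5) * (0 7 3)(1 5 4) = (0 2 3 7 6 1 4)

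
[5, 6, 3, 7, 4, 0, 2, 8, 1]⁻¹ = [5, 8, 6, 2, 4, 0, 1, 3, 7]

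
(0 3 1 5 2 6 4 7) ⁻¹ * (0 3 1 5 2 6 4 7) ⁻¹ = (0 4 2 1) (3 7 6 5) 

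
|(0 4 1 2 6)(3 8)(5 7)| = 10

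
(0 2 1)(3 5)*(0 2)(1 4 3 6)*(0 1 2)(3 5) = (0 1)(2 4 5 6)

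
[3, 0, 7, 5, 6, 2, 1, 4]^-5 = [2, 5, 6, 7, 0, 4, 3, 1]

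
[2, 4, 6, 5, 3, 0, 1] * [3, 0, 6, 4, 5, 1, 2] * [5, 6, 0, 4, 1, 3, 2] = [2, 3, 0, 6, 1, 4, 5]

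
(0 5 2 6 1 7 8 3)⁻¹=(0 3 8 7 1 6 2 5)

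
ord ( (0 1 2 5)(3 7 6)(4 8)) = 12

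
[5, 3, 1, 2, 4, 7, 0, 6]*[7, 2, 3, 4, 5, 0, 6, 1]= [0, 4, 2, 3, 5, 1, 7, 6]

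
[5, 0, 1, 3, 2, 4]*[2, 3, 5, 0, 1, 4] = [4, 2, 3, 0, 5, 1]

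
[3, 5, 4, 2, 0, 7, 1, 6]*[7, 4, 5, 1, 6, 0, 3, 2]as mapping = [0→1, 1→0, 2→6, 3→5, 4→7, 5→2, 6→4, 7→3]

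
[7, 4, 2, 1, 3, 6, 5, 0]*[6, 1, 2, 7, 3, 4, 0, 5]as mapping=[0→5, 1→3, 2→2, 3→1, 4→7, 5→0, 6→4, 7→6]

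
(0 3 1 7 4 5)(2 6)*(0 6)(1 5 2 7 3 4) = (0 4 2)(1 3 5 6 7)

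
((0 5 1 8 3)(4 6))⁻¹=(0 3 8 1 5)(4 6)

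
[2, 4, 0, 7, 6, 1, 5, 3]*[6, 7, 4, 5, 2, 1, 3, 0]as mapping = [0→4, 1→2, 2→6, 3→0, 4→3, 5→7, 6→1, 7→5]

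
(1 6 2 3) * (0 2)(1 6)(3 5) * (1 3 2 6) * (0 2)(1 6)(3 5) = (0 1 5)(2 3 6)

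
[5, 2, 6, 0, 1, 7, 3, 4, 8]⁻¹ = [3, 4, 1, 6, 7, 0, 2, 5, 8]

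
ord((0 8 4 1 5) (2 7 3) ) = 15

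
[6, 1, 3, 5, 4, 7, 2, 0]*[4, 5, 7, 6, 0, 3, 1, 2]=[1, 5, 6, 3, 0, 2, 7, 4]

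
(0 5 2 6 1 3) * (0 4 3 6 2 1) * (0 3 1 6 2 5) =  (1 2 5 6 3 4)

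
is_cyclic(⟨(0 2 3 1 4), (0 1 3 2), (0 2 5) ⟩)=no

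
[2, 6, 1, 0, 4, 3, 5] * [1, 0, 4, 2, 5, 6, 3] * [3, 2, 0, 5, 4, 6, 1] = [4, 5, 3, 2, 6, 0, 1]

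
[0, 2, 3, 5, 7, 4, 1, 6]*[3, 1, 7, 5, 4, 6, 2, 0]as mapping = [0→3, 1→7, 2→5, 3→6, 4→0, 5→4, 6→1, 7→2]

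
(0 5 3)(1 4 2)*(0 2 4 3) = (0 5)(1 3 2)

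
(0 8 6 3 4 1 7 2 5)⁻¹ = (0 5 2 7 1 4 3 6 8)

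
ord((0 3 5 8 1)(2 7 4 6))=20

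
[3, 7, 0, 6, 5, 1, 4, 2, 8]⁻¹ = [2, 5, 7, 0, 6, 4, 3, 1, 8]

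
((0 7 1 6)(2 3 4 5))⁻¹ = (0 6 1 7)(2 5 4 3)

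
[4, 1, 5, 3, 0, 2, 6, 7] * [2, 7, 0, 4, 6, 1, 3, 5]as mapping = [0→6, 1→7, 2→1, 3→4, 4→2, 5→0, 6→3, 7→5]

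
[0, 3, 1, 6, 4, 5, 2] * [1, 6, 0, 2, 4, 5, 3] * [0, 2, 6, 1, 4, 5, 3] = [2, 6, 3, 1, 4, 5, 0] 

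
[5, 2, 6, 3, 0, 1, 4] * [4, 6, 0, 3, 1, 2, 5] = [2, 0, 5, 3, 4, 6, 1]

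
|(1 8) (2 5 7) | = 6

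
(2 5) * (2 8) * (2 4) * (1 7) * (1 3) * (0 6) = (0 6)(1 7 3)(2 5 8 4)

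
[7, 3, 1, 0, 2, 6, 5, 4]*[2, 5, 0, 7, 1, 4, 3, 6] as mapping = [0→6, 1→7, 2→5, 3→2, 4→0, 5→3, 6→4, 7→1] 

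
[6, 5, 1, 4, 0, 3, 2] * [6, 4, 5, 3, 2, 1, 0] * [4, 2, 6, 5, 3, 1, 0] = [4, 2, 3, 6, 0, 5, 1]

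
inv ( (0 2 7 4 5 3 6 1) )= (0 1 6 3 5 4 7 2) 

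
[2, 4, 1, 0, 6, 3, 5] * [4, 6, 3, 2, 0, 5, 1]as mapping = [0→3, 1→0, 2→6, 3→4, 4→1, 5→2, 6→5]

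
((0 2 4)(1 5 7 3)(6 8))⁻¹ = (0 4 2)(1 3 7 5)(6 8)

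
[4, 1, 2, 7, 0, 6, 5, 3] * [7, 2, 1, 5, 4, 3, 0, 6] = [4, 2, 1, 6, 7, 0, 3, 5]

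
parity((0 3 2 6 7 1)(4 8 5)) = odd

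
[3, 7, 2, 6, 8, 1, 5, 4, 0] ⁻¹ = [8, 5, 2, 0, 7, 6, 3, 1, 4] 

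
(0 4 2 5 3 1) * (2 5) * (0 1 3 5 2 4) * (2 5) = (2 4 5)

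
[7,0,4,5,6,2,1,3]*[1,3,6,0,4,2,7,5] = [5,1,4,2,7,6,3,0]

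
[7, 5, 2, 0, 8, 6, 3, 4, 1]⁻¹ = [3, 8, 2, 6, 7, 1, 5, 0, 4]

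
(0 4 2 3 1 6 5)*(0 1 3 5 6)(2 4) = (0 2 5 1)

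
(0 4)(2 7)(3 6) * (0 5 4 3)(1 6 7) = (0 3 7 2 1 6)(4 5)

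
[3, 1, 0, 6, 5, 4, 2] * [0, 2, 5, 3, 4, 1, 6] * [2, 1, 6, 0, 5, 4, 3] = [0, 6, 2, 3, 1, 5, 4] 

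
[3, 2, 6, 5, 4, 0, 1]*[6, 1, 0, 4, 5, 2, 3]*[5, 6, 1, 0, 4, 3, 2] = [4, 5, 0, 1, 3, 2, 6]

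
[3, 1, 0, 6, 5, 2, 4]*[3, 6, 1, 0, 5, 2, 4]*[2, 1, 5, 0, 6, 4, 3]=[2, 3, 0, 6, 5, 1, 4]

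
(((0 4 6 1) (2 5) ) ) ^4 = () 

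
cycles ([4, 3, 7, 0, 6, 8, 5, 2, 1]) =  (0 4 6 5 8 1 3) (2 7) 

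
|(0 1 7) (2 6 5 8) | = 12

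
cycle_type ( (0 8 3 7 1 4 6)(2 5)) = 2.7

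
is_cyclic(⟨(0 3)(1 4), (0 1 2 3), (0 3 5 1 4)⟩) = no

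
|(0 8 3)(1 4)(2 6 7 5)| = 12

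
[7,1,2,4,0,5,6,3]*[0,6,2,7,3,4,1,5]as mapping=[0→5,1→6,2→2,3→3,4→0,5→4,6→1,7→7]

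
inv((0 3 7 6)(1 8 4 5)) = (0 6 7 3)(1 5 4 8)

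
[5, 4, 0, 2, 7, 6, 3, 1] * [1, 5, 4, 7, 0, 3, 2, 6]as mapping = [0→3, 1→0, 2→1, 3→4, 4→6, 5→2, 6→7, 7→5]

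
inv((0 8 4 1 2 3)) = (0 3 2 1 4 8)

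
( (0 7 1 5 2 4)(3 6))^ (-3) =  (0 5)(1 4)(2 7)(3 6)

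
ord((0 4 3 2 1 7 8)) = 7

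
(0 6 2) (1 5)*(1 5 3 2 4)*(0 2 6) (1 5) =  (1 3 6 4 5) 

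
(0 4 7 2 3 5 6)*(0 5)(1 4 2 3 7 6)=(0 2 7 3)(1 4 6 5)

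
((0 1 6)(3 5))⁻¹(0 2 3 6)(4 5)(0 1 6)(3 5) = (0 1 2 5)(3 4)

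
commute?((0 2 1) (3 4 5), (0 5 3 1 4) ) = no:(0 2 1) (3 4 5) * (0 5 3 1 4) = (0 2 4 3) (1 5), (0 5 3 1 4) * (0 2 1) (3 4 5) = (0 3) (1 5 4 2) 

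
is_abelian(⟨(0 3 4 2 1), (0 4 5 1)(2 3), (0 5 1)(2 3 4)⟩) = no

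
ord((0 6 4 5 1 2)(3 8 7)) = 6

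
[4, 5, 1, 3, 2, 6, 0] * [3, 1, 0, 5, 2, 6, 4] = [2, 6, 1, 5, 0, 4, 3]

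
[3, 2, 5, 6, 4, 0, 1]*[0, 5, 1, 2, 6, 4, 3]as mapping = [0→2, 1→1, 2→4, 3→3, 4→6, 5→0, 6→5]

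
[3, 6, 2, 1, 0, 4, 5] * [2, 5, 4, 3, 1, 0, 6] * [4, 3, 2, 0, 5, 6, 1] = [0, 1, 5, 6, 2, 3, 4]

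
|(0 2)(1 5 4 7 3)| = 10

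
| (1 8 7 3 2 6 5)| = 7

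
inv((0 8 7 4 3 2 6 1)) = (0 1 6 2 3 4 7 8)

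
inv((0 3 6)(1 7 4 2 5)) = (0 6 3)(1 5 2 4 7)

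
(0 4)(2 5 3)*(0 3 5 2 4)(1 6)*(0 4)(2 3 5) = (0 4 5 2 3)(1 6)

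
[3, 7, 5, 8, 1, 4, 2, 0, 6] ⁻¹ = [7, 4, 6, 0, 5, 2, 8, 1, 3] 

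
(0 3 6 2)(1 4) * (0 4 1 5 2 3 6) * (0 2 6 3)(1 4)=(0 3 2 1 4 5 6)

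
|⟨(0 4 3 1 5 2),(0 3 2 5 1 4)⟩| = 720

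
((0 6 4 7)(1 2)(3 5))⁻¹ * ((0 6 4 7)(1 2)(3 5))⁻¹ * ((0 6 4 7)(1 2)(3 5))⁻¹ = (0 6 4 7)(1 2)(3 5)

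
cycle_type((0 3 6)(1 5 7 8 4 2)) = 3.6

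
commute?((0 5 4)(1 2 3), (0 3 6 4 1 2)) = no:(0 5 4)(1 2 3) * (0 3 6 4 1 2) = (0 5 1)(2 6 4 3), (0 3 6 4 1 2) * (0 5 4)(1 2 3) = (0 1 3 6)(2 5 4)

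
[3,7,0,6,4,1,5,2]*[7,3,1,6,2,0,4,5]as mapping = [0→6,1→5,2→7,3→4,4→2,5→3,6→0,7→1]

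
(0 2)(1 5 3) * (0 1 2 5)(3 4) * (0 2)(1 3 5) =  (0 1 2 3)(4 5)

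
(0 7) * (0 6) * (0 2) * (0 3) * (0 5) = (0 7 6 2 3 5)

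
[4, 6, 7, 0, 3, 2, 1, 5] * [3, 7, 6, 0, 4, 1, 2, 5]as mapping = [0→4, 1→2, 2→5, 3→3, 4→0, 5→6, 6→7, 7→1]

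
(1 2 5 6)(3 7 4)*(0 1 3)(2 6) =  (0 1 6 3 7 4)(2 5)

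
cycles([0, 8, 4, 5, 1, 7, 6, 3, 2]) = (1 8 2 4)(3 5 7)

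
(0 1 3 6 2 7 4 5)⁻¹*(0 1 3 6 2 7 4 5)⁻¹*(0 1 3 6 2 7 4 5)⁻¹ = (0 7 3 5 2 1 4 6)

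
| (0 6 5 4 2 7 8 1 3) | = 9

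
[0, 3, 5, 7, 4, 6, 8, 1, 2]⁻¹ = [0, 7, 8, 1, 4, 2, 5, 3, 6]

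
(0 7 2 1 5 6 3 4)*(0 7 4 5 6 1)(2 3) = (0 4 7 3 5 1 6 2)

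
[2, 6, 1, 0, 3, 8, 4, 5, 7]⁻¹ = [3, 2, 0, 4, 6, 7, 1, 8, 5]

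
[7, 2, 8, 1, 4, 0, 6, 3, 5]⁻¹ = [5, 3, 1, 7, 4, 8, 6, 0, 2]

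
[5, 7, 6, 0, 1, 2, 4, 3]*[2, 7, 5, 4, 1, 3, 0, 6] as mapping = [0→3, 1→6, 2→0, 3→2, 4→7, 5→5, 6→1, 7→4] 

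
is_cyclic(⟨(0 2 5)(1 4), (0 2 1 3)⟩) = no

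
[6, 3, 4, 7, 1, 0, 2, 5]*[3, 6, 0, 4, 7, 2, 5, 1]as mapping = [0→5, 1→4, 2→7, 3→1, 4→6, 5→3, 6→0, 7→2]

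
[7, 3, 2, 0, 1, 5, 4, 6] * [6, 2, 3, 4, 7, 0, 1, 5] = [5, 4, 3, 6, 2, 0, 7, 1]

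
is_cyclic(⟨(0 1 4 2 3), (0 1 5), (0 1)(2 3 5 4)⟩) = no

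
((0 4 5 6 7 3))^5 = (0 3 7 6 5 4)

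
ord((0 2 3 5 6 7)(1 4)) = 6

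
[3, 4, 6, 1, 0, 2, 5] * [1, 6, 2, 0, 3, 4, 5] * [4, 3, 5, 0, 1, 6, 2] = [4, 0, 6, 2, 3, 5, 1]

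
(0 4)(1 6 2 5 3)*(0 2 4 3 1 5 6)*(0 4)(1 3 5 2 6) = (0 5 3 2 1 4 6)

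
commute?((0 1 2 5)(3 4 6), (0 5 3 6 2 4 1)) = no:(0 1 2 5)(3 4 6)*(0 5 3 6 2 4 1) = (1 4 2 3), (0 5 3 6 2 4 1)*(0 1 2 5)(3 4 6) = (2 6 5 4)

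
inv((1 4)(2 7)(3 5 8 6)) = (1 4)(2 7)(3 6 8 5)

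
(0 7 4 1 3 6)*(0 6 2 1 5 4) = (0 7)(1 3 2)(4 5)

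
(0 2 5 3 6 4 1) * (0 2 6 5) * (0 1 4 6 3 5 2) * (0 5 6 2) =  (0 3)(1 5 6 2)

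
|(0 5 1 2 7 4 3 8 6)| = 9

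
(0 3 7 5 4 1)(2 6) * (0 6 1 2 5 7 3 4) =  (0 4 2 1 6 5)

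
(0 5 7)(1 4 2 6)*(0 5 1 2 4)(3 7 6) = (0 1)(2 3 7 5 6)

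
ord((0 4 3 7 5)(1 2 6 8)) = 20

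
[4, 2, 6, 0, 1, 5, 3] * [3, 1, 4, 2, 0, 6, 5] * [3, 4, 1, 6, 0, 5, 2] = [3, 0, 5, 6, 4, 2, 1]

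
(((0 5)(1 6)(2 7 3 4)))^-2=(2 3)(4 7)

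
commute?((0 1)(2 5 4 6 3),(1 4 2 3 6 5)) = no:(0 1)(2 5 4 6 3)*(1 4 2 3 6 5) = (0 4 5 2 1),(1 4 2 3 6 5)*(0 1)(2 5 4 6 3) = (0 1 6 4 5)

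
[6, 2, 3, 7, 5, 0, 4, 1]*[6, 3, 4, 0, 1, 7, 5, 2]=[5, 4, 0, 2, 7, 6, 1, 3]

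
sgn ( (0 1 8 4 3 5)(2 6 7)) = -1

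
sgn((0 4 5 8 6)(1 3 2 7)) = -1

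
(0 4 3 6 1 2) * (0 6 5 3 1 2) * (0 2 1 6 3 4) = (1 2 3 5 4 6)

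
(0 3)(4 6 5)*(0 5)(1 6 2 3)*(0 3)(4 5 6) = (0 1 4 2)(3 6)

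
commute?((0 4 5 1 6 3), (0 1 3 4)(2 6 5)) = no:(0 4 5 1 6 3)*(0 1 3 4)(2 6 5) = (1 5 3)(2 6 4), (0 1 3 4)(2 6 5)*(0 4 5 1 6 3) = (0 6 1)(2 3 5)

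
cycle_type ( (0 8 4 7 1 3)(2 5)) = 2.6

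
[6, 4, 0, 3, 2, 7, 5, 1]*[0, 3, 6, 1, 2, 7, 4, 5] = [4, 2, 0, 1, 6, 5, 7, 3]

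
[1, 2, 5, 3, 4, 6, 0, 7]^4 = [6, 0, 1, 3, 4, 2, 5, 7]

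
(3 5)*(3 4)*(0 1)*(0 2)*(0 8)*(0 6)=(0 1 2 8 6)(3 5 4)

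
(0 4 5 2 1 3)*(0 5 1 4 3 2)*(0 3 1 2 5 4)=(0 1 5 3 4 2)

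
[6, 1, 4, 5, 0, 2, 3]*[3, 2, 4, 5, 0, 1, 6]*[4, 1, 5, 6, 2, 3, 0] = [0, 5, 4, 1, 6, 2, 3]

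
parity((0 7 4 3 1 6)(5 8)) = even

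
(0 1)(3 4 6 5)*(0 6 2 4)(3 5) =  (0 1 6 3)(2 4)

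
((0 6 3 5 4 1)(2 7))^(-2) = (0 4 3)(1 5 6)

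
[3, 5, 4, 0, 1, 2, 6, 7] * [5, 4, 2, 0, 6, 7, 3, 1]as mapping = [0→0, 1→7, 2→6, 3→5, 4→4, 5→2, 6→3, 7→1]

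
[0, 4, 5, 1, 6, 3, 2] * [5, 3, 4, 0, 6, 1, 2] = [5, 6, 1, 3, 2, 0, 4]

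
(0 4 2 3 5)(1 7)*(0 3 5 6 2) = (0 4)(1 7)(2 5 3 6)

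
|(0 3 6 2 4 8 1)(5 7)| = 14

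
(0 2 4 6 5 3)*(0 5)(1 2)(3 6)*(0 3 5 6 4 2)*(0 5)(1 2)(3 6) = (0 2 1 5 4)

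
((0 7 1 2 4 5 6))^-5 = (0 1 4 6 7 2 5)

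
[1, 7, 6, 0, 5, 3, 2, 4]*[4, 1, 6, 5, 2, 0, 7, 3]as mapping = [0→1, 1→3, 2→7, 3→4, 4→0, 5→5, 6→6, 7→2]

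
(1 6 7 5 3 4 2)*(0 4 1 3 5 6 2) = (0 4)(1 2 3)(6 7)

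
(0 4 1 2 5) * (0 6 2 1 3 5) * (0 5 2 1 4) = (1 4 3 2 5 6)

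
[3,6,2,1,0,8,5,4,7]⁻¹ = [4,3,2,0,7,6,1,8,5]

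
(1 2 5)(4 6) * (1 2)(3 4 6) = (2 5)(3 4)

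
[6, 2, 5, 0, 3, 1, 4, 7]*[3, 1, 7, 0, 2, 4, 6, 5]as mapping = [0→6, 1→7, 2→4, 3→3, 4→0, 5→1, 6→2, 7→5]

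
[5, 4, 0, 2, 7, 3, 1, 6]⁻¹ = [2, 6, 3, 5, 1, 0, 7, 4]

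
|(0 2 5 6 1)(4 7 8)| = 15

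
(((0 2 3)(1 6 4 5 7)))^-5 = (0 2 3)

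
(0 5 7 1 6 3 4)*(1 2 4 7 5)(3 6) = (0 1 3 7 2 4)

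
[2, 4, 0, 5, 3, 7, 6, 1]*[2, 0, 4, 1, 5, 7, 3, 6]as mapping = [0→4, 1→5, 2→2, 3→7, 4→1, 5→6, 6→3, 7→0]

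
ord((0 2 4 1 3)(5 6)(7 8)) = 10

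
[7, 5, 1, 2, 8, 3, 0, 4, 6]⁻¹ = [6, 2, 3, 5, 7, 1, 8, 0, 4]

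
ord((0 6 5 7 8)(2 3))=10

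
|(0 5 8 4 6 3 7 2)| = 8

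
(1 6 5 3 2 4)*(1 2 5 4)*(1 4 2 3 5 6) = (2 4 3 6)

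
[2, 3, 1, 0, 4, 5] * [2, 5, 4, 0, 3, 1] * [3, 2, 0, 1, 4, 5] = [4, 3, 5, 0, 1, 2]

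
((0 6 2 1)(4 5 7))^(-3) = (0 6 2 1)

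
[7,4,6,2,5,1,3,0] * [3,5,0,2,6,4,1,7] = [7,6,1,0,4,5,2,3]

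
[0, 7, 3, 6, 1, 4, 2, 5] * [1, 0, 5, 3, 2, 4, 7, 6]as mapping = [0→1, 1→6, 2→3, 3→7, 4→0, 5→2, 6→5, 7→4]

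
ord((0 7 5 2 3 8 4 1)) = 8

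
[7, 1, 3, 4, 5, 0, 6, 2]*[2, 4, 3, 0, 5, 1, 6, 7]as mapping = [0→7, 1→4, 2→0, 3→5, 4→1, 5→2, 6→6, 7→3]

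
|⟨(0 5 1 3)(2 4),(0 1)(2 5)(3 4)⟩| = 48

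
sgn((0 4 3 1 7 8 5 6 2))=1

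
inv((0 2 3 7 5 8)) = (0 8 5 7 3 2)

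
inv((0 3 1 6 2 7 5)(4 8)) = (0 5 7 2 6 1 3)(4 8)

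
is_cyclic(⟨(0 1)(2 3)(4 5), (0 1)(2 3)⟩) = no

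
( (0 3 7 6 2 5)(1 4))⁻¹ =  (0 5 2 6 7 3)(1 4)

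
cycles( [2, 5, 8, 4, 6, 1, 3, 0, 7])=(0 2 8 7)(1 5)(3 4 6)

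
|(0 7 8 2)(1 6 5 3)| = 4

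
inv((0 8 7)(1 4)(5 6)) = (0 7 8)(1 4)(5 6)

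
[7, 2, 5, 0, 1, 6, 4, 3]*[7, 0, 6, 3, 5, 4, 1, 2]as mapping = [0→2, 1→6, 2→4, 3→7, 4→0, 5→1, 6→5, 7→3]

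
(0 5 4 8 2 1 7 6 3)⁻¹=(0 3 6 7 1 2 8 4 5)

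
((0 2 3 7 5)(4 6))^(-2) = (0 7 2 5 3)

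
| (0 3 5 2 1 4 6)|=7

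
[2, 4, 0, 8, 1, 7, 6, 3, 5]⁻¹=[2, 4, 0, 7, 1, 8, 6, 5, 3]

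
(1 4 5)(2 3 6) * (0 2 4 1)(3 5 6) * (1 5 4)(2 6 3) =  (0 6 1 5)(2 4 3)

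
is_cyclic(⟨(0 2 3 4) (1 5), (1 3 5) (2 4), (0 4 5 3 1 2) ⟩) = no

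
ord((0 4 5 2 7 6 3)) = 7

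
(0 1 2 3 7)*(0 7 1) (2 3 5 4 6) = (1 3) (2 5 4 6) 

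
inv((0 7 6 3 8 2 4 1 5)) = (0 5 1 4 2 8 3 6 7)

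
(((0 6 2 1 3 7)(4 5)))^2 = (0 2 3)(1 7 6)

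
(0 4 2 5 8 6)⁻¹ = (0 6 8 5 2 4)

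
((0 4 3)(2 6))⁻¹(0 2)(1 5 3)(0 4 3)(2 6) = (0 1 5)(4 6)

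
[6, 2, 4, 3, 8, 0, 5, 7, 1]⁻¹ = [5, 8, 1, 3, 2, 6, 0, 7, 4]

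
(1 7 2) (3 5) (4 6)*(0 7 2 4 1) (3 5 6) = (0 7 4 3 6 1 2) 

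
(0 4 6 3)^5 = (0 4 6 3)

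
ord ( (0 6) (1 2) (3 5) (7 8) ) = 2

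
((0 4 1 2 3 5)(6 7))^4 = (0 3 1)(2 4 5)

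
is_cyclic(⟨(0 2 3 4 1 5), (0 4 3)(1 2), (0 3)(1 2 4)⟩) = no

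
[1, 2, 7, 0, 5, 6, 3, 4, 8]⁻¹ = [3, 0, 1, 6, 7, 4, 5, 2, 8]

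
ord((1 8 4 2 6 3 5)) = 7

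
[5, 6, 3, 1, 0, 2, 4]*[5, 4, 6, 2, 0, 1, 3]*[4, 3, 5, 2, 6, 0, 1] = [3, 2, 5, 6, 0, 1, 4]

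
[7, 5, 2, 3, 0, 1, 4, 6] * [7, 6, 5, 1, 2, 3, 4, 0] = [0, 3, 5, 1, 7, 6, 2, 4]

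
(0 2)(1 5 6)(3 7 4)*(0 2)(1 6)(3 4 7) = (1 5)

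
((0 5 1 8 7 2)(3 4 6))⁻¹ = (0 2 7 8 1 5)(3 6 4)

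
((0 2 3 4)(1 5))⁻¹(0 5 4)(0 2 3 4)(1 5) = (0 2 1)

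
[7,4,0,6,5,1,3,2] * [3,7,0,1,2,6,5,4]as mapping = [0→4,1→2,2→3,3→5,4→6,5→7,6→1,7→0]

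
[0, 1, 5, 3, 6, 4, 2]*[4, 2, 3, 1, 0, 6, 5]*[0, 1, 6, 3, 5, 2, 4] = [5, 6, 4, 1, 2, 0, 3]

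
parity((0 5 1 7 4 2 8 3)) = odd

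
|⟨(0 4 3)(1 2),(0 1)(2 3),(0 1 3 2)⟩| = 120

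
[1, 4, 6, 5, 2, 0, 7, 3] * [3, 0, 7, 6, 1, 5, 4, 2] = [0, 1, 4, 5, 7, 3, 2, 6]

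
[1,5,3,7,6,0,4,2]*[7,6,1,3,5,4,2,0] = [6,4,3,0,2,7,5,1]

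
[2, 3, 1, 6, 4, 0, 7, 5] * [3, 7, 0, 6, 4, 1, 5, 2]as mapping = [0→0, 1→6, 2→7, 3→5, 4→4, 5→3, 6→2, 7→1]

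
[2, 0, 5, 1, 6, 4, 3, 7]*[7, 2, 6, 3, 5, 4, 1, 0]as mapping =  [0→6, 1→7, 2→4, 3→2, 4→1, 5→5, 6→3, 7→0]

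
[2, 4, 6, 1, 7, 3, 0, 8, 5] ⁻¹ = [6, 3, 0, 5, 1, 8, 2, 4, 7] 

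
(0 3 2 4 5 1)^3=(0 4)(1 2)(3 5)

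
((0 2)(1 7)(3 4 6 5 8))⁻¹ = (0 2)(1 7)(3 8 5 6 4)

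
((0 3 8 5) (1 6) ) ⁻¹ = (0 5 8 3) (1 6) 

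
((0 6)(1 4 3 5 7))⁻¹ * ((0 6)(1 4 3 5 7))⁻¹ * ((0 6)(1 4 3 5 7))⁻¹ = (0 6)(1 3 7 4 5)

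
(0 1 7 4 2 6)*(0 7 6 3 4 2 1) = (1 6 7 2 3 4)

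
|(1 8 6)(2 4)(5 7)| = 6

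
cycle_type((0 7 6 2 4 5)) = 6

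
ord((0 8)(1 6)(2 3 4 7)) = 4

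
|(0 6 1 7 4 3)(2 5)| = 6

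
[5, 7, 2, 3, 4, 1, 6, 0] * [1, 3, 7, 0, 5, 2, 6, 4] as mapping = [0→2, 1→4, 2→7, 3→0, 4→5, 5→3, 6→6, 7→1] 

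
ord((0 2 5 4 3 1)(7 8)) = 6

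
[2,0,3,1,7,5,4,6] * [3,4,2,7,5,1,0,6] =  [2,3,7,4,6,1,5,0]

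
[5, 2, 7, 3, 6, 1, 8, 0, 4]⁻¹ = [7, 5, 1, 3, 8, 0, 4, 2, 6]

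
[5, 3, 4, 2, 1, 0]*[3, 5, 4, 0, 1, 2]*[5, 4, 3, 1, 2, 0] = [3, 5, 4, 2, 0, 1]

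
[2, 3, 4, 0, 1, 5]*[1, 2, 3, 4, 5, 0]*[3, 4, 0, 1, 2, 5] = [1, 2, 5, 4, 0, 3]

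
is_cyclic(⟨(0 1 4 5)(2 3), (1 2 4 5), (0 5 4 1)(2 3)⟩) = no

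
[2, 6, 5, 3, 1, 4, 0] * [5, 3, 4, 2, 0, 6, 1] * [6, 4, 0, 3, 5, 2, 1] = [5, 4, 1, 0, 3, 6, 2] 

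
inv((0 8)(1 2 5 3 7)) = (0 8)(1 7 3 5 2)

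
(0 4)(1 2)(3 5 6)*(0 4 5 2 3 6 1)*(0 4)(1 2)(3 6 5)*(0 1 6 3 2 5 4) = (0 2)(1 3 6 4)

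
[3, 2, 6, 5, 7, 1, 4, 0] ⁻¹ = [7, 5, 1, 0, 6, 3, 2, 4] 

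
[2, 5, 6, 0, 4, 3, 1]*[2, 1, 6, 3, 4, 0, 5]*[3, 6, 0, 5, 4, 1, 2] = [2, 3, 1, 0, 4, 5, 6]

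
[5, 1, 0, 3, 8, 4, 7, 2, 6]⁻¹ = [2, 1, 7, 3, 5, 0, 8, 6, 4]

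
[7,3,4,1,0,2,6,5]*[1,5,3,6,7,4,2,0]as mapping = [0→0,1→6,2→7,3→5,4→1,5→3,6→2,7→4]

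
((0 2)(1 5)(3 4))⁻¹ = (0 2)(1 5)(3 4)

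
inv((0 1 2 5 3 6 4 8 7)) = (0 7 8 4 6 3 5 2 1)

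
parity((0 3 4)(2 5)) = odd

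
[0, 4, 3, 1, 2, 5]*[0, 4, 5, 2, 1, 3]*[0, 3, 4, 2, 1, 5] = [0, 3, 4, 1, 5, 2]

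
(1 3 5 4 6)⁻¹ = (1 6 4 5 3)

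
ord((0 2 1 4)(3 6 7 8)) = 4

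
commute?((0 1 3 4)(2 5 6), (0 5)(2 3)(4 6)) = no:(0 1 3 4)(2 5 6) * (0 5)(2 3)(4 6) = (0 1 2)(3 6)(4 5), (0 5)(2 3)(4 6) * (0 1 3 4)(2 5 6) = (0 6)(1 3 5)(2 4)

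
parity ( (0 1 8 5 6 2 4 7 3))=even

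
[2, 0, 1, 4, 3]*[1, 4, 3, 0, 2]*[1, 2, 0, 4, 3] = [4, 2, 3, 0, 1]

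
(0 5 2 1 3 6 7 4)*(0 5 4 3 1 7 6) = (0 4 5 2 7 3)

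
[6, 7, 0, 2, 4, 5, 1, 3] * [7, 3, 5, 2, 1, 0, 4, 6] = [4, 6, 7, 5, 1, 0, 3, 2]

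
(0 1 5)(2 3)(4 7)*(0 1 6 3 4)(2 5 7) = (0 6 3 5 1 7)(2 4)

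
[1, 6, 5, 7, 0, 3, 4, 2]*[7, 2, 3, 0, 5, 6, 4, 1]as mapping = [0→2, 1→4, 2→6, 3→1, 4→7, 5→0, 6→5, 7→3]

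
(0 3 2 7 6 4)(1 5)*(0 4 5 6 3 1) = (0 1 6 5)(2 7 3)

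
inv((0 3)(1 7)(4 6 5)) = (0 3)(1 7)(4 5 6)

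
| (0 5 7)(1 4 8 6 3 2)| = 6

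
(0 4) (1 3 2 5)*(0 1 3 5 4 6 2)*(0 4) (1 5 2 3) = (0 6 3 4 5 1 2) 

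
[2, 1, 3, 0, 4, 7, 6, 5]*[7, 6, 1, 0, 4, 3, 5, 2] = [1, 6, 0, 7, 4, 2, 5, 3]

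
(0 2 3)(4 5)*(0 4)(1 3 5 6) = (0 2 5)(1 3 4 6)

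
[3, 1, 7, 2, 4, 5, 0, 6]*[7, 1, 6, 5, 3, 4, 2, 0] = [5, 1, 0, 6, 3, 4, 7, 2]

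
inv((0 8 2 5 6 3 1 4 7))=(0 7 4 1 3 6 5 2 8)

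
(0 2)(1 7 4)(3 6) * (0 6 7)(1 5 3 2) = (0 1)(2 6)(3 7 4 5)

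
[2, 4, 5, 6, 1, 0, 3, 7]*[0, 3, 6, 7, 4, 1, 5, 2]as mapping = [0→6, 1→4, 2→1, 3→5, 4→3, 5→0, 6→7, 7→2]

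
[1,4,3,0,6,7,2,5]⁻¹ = [3,0,6,2,1,7,4,5]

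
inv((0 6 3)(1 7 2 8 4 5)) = (0 3 6)(1 5 4 8 2 7)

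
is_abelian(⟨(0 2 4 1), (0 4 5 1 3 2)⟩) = no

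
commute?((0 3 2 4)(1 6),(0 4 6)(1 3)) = no:(0 3 2 4)(1 6) * (0 4 6)(1 3) = (0 1)(2 6 3),(0 4 6)(1 3) * (0 3 2 4)(1 6) = (1 2 4)(3 6)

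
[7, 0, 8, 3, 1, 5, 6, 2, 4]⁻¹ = [1, 4, 7, 3, 8, 5, 6, 0, 2]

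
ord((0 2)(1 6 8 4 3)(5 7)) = 10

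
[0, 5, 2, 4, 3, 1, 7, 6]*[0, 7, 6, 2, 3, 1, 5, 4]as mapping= [0→0, 1→1, 2→6, 3→3, 4→2, 5→7, 6→4, 7→5]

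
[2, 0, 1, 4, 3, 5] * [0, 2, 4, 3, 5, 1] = [4, 0, 2, 5, 3, 1]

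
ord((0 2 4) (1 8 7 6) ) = 12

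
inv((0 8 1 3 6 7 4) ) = (0 4 7 6 3 1 8) 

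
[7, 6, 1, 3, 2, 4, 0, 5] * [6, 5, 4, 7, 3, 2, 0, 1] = [1, 0, 5, 7, 4, 3, 6, 2]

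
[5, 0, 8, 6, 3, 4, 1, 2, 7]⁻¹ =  [1, 6, 7, 4, 5, 0, 3, 8, 2]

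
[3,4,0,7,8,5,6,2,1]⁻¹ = [2,8,7,0,1,5,6,3,4]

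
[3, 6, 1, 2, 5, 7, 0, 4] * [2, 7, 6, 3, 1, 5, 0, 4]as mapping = [0→3, 1→0, 2→7, 3→6, 4→5, 5→4, 6→2, 7→1]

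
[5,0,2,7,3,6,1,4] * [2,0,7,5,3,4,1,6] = [4,2,7,6,5,1,0,3]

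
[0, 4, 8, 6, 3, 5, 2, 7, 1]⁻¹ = [0, 8, 6, 4, 1, 5, 3, 7, 2]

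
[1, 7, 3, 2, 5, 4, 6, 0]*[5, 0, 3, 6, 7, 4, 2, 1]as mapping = [0→0, 1→1, 2→6, 3→3, 4→4, 5→7, 6→2, 7→5]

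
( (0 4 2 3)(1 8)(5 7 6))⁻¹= (0 3 2 4)(1 8)(5 6 7)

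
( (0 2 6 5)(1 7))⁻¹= (0 5 6 2)(1 7)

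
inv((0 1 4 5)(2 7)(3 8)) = (0 5 4 1)(2 7)(3 8)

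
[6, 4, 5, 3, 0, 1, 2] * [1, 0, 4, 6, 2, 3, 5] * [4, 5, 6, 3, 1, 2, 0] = [2, 6, 3, 0, 5, 4, 1]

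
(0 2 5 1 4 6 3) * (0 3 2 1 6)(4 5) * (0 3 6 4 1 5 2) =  (0 5 4 3 6)(1 2)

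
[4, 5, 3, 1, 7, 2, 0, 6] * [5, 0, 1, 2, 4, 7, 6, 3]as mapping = [0→4, 1→7, 2→2, 3→0, 4→3, 5→1, 6→5, 7→6]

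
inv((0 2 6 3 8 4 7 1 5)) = (0 5 1 7 4 8 3 6 2)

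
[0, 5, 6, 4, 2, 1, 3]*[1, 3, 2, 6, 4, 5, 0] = [1, 5, 0, 4, 2, 3, 6]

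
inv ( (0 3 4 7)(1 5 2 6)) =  (0 7 4 3)(1 6 2 5)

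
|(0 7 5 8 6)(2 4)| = 10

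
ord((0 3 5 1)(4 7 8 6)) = 4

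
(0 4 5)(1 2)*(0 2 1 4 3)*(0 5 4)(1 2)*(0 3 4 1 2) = (0 4 1)(2 3 5)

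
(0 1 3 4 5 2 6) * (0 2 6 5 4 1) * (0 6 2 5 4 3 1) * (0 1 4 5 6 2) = (0 2 5)(1 4 3)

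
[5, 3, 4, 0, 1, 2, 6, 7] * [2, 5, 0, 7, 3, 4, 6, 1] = [4, 7, 3, 2, 5, 0, 6, 1]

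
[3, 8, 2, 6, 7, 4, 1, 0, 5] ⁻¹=[7, 6, 2, 0, 5, 8, 3, 4, 1] 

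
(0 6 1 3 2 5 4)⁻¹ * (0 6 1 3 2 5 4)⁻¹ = (0 5 3 6 4 2 1)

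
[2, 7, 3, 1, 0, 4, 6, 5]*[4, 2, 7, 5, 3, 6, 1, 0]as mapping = [0→7, 1→0, 2→5, 3→2, 4→4, 5→3, 6→1, 7→6]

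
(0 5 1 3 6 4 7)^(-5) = (0 1 6 7 5 3 4)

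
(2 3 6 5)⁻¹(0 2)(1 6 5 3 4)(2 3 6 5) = (0 3)(1 5 2 6 4)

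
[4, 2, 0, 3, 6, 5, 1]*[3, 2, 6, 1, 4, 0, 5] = [4, 6, 3, 1, 5, 0, 2]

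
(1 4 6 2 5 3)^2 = (1 6 5)(2 3 4)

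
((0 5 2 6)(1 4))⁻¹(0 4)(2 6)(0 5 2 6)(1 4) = (0 6)(1 5)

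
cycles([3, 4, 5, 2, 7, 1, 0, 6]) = (0 3 2 5 1 4 7 6) 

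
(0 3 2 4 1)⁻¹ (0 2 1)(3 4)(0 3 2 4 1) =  (0 3 4)(1 2)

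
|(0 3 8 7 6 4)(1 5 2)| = 6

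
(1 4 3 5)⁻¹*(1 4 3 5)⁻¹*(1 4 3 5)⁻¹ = (1 4 3 5)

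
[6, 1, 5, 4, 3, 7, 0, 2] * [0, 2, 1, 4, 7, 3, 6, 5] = [6, 2, 3, 7, 4, 5, 0, 1] 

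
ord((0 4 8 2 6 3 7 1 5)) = 9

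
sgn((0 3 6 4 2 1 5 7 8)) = 1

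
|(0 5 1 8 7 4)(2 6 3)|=6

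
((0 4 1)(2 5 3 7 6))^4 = (0 4 1)(2 6 7 3 5)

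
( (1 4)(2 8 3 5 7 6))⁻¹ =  (1 4)(2 6 7 5 3 8)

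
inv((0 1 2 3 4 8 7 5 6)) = (0 6 5 7 8 4 3 2 1)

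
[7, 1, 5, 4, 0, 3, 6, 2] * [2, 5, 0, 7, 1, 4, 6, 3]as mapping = [0→3, 1→5, 2→4, 3→1, 4→2, 5→7, 6→6, 7→0]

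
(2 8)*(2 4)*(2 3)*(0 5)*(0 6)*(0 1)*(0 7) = (0 5 6 1 7)(2 8 4 3)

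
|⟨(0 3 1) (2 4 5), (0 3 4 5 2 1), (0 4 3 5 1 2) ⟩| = 24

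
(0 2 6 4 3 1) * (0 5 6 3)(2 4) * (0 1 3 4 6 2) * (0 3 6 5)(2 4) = (0 5 4 1)(3 6)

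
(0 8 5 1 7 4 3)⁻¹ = (0 3 4 7 1 5 8)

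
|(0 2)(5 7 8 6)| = 4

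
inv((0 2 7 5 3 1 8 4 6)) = (0 6 4 8 1 3 5 7 2)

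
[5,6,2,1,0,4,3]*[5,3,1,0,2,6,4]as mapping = [0→6,1→4,2→1,3→3,4→5,5→2,6→0]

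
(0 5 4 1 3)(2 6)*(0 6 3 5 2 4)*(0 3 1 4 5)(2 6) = (0 6 5 3 2 1)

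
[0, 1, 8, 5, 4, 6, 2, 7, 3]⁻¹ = [0, 1, 6, 8, 4, 3, 5, 7, 2]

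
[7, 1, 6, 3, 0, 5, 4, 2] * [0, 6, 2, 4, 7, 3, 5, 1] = [1, 6, 5, 4, 0, 3, 7, 2]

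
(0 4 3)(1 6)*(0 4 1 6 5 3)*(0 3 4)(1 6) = (0 6 1 5 4 3)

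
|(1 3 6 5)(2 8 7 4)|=4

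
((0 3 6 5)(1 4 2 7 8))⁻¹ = (0 5 6 3)(1 8 7 2 4)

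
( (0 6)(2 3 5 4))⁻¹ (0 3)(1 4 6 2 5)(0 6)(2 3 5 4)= (0 3 4 1 2)(5 6)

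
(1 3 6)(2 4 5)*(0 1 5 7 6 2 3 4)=(0 1 4 7 6 5 3 2)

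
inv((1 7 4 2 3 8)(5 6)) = (1 8 3 2 4 7)(5 6)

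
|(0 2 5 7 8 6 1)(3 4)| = 14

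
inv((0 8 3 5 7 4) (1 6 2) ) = (0 4 7 5 3 8) (1 2 6) 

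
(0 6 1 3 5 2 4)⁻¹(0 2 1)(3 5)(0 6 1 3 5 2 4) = (2 5)(3 6 4)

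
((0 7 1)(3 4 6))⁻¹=(0 1 7)(3 6 4)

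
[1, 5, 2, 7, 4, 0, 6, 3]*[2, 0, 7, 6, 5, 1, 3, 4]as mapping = [0→0, 1→1, 2→7, 3→4, 4→5, 5→2, 6→3, 7→6]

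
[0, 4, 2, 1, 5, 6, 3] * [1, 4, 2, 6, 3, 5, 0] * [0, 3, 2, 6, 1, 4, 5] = [3, 6, 2, 1, 4, 0, 5] 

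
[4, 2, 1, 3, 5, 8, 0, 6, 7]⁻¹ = [6, 2, 1, 3, 0, 4, 7, 8, 5]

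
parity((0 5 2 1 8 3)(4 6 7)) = odd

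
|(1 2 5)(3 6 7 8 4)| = 15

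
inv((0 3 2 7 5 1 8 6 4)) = (0 4 6 8 1 5 7 2 3)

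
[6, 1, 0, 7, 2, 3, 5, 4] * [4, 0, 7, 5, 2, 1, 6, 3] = [6, 0, 4, 3, 7, 5, 1, 2]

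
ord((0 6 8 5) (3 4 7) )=12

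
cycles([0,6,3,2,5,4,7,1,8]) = (1 6 7) (2 3) (4 5) 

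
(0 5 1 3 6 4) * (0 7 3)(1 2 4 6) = (0 5 2 4 7 3 1)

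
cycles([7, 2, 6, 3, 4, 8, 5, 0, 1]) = (0 7)(1 2 6 5 8)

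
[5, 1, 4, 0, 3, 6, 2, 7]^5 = [3, 1, 6, 4, 2, 0, 5, 7]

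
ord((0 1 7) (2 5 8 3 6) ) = 15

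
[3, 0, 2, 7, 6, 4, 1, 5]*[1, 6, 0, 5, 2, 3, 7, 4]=[5, 1, 0, 4, 7, 2, 6, 3]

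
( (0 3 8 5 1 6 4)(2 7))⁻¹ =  (0 4 6 1 5 8 3)(2 7)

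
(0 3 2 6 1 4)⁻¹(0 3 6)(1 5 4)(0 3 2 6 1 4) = (0 4 5)(1 3 2)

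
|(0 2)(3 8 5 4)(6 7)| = 4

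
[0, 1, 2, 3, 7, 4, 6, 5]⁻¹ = [0, 1, 2, 3, 5, 7, 6, 4]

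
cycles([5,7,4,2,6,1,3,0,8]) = (0 5 1 7)(2 4 6 3)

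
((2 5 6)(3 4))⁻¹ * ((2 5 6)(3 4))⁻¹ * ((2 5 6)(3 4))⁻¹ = (3 4)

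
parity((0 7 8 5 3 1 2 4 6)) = even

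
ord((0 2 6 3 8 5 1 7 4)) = 9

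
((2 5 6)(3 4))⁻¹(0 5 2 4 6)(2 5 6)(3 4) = (0 6 5 3 2)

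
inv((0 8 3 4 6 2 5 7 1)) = (0 1 7 5 2 6 4 3 8)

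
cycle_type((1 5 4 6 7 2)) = 6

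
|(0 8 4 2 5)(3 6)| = 10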